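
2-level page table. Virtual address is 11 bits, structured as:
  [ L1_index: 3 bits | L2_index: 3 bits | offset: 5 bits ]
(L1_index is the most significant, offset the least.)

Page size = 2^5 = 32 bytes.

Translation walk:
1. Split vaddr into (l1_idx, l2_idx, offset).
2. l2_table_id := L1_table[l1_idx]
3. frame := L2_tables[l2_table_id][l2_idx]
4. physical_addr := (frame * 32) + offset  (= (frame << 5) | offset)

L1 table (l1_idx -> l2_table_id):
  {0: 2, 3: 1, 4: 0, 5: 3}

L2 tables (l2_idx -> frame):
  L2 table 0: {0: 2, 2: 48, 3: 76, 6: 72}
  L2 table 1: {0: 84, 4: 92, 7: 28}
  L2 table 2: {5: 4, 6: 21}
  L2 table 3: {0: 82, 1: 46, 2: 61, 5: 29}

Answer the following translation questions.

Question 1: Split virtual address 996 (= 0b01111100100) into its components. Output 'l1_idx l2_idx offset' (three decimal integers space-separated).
vaddr = 996 = 0b01111100100
  top 3 bits -> l1_idx = 3
  next 3 bits -> l2_idx = 7
  bottom 5 bits -> offset = 4

Answer: 3 7 4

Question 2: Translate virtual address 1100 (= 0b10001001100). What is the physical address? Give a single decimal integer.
Answer: 1548

Derivation:
vaddr = 1100 = 0b10001001100
Split: l1_idx=4, l2_idx=2, offset=12
L1[4] = 0
L2[0][2] = 48
paddr = 48 * 32 + 12 = 1548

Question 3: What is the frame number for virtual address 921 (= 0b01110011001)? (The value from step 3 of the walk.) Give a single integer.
Answer: 92

Derivation:
vaddr = 921: l1_idx=3, l2_idx=4
L1[3] = 1; L2[1][4] = 92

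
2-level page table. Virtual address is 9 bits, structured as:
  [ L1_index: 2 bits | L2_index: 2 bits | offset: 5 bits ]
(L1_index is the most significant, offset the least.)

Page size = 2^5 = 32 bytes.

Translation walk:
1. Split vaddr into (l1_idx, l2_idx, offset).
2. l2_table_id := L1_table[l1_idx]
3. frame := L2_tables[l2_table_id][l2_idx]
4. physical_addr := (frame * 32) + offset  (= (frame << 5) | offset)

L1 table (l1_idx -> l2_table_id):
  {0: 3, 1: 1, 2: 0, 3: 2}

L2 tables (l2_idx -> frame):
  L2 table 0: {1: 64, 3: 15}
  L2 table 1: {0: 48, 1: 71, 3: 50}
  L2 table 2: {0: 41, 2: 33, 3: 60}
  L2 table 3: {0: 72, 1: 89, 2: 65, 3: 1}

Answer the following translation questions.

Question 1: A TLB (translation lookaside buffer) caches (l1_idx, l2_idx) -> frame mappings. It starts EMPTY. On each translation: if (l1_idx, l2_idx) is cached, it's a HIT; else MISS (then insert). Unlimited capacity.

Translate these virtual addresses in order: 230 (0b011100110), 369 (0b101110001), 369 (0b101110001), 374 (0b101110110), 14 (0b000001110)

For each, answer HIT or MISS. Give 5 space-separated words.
vaddr=230: (1,3) not in TLB -> MISS, insert
vaddr=369: (2,3) not in TLB -> MISS, insert
vaddr=369: (2,3) in TLB -> HIT
vaddr=374: (2,3) in TLB -> HIT
vaddr=14: (0,0) not in TLB -> MISS, insert

Answer: MISS MISS HIT HIT MISS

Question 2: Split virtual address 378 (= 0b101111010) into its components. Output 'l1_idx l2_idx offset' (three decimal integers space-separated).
vaddr = 378 = 0b101111010
  top 2 bits -> l1_idx = 2
  next 2 bits -> l2_idx = 3
  bottom 5 bits -> offset = 26

Answer: 2 3 26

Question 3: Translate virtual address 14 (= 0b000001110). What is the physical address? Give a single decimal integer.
vaddr = 14 = 0b000001110
Split: l1_idx=0, l2_idx=0, offset=14
L1[0] = 3
L2[3][0] = 72
paddr = 72 * 32 + 14 = 2318

Answer: 2318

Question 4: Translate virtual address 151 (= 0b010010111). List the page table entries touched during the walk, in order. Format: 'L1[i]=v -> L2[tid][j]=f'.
vaddr = 151 = 0b010010111
Split: l1_idx=1, l2_idx=0, offset=23

Answer: L1[1]=1 -> L2[1][0]=48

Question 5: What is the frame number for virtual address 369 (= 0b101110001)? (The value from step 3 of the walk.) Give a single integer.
vaddr = 369: l1_idx=2, l2_idx=3
L1[2] = 0; L2[0][3] = 15

Answer: 15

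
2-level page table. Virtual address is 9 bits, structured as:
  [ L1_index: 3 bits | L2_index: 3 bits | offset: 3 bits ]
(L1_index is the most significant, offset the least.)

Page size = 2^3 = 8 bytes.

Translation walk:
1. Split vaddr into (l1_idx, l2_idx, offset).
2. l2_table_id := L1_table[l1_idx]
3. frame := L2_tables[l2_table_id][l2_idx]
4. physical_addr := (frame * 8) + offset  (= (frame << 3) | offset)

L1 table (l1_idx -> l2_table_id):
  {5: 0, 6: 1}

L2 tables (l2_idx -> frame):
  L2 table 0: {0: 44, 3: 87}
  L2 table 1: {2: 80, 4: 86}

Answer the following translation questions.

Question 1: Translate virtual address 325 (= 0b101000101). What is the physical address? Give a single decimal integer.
vaddr = 325 = 0b101000101
Split: l1_idx=5, l2_idx=0, offset=5
L1[5] = 0
L2[0][0] = 44
paddr = 44 * 8 + 5 = 357

Answer: 357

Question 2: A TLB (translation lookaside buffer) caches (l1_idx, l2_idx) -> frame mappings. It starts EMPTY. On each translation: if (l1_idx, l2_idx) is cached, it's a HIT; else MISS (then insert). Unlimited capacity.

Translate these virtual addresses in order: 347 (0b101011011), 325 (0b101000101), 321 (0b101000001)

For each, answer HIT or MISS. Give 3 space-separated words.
Answer: MISS MISS HIT

Derivation:
vaddr=347: (5,3) not in TLB -> MISS, insert
vaddr=325: (5,0) not in TLB -> MISS, insert
vaddr=321: (5,0) in TLB -> HIT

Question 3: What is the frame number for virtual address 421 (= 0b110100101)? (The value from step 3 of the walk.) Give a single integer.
vaddr = 421: l1_idx=6, l2_idx=4
L1[6] = 1; L2[1][4] = 86

Answer: 86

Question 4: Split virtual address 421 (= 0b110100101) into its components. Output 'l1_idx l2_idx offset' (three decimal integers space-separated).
vaddr = 421 = 0b110100101
  top 3 bits -> l1_idx = 6
  next 3 bits -> l2_idx = 4
  bottom 3 bits -> offset = 5

Answer: 6 4 5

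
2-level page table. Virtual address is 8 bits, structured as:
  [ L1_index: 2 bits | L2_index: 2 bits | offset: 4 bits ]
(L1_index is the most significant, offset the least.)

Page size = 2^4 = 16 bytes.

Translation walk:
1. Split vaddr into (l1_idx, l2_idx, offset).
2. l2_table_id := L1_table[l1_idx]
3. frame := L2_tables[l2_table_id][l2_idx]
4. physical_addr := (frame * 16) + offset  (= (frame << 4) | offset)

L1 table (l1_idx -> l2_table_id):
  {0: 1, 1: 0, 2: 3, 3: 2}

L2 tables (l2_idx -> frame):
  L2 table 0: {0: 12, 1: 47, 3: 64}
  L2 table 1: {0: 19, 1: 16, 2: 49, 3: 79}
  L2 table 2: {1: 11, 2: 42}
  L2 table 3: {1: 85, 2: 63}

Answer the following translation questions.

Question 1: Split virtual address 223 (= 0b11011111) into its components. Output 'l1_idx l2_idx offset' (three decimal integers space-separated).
Answer: 3 1 15

Derivation:
vaddr = 223 = 0b11011111
  top 2 bits -> l1_idx = 3
  next 2 bits -> l2_idx = 1
  bottom 4 bits -> offset = 15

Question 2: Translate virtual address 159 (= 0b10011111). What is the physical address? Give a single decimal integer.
vaddr = 159 = 0b10011111
Split: l1_idx=2, l2_idx=1, offset=15
L1[2] = 3
L2[3][1] = 85
paddr = 85 * 16 + 15 = 1375

Answer: 1375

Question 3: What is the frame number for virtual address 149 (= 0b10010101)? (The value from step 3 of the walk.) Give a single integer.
vaddr = 149: l1_idx=2, l2_idx=1
L1[2] = 3; L2[3][1] = 85

Answer: 85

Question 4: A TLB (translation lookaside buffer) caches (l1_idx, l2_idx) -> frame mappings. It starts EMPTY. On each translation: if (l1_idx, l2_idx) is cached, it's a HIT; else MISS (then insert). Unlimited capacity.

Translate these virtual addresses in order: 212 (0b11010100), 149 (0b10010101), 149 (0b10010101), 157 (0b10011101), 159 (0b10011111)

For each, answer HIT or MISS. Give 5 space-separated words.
vaddr=212: (3,1) not in TLB -> MISS, insert
vaddr=149: (2,1) not in TLB -> MISS, insert
vaddr=149: (2,1) in TLB -> HIT
vaddr=157: (2,1) in TLB -> HIT
vaddr=159: (2,1) in TLB -> HIT

Answer: MISS MISS HIT HIT HIT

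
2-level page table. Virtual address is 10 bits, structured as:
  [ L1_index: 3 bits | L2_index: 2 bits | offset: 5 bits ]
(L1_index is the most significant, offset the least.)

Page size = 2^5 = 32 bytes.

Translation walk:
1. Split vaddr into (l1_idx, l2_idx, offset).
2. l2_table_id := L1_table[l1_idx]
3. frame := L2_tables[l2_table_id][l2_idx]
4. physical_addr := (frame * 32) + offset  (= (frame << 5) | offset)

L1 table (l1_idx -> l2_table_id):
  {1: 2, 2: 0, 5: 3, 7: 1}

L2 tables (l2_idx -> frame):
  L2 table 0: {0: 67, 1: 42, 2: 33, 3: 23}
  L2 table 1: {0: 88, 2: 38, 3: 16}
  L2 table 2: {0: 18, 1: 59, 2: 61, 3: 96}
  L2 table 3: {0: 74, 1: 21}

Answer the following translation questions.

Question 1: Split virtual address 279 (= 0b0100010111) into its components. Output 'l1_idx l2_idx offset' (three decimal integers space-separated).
vaddr = 279 = 0b0100010111
  top 3 bits -> l1_idx = 2
  next 2 bits -> l2_idx = 0
  bottom 5 bits -> offset = 23

Answer: 2 0 23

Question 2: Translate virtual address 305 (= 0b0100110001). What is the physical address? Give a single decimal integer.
vaddr = 305 = 0b0100110001
Split: l1_idx=2, l2_idx=1, offset=17
L1[2] = 0
L2[0][1] = 42
paddr = 42 * 32 + 17 = 1361

Answer: 1361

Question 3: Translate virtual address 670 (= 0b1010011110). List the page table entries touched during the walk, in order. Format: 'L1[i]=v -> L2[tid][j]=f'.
vaddr = 670 = 0b1010011110
Split: l1_idx=5, l2_idx=0, offset=30

Answer: L1[5]=3 -> L2[3][0]=74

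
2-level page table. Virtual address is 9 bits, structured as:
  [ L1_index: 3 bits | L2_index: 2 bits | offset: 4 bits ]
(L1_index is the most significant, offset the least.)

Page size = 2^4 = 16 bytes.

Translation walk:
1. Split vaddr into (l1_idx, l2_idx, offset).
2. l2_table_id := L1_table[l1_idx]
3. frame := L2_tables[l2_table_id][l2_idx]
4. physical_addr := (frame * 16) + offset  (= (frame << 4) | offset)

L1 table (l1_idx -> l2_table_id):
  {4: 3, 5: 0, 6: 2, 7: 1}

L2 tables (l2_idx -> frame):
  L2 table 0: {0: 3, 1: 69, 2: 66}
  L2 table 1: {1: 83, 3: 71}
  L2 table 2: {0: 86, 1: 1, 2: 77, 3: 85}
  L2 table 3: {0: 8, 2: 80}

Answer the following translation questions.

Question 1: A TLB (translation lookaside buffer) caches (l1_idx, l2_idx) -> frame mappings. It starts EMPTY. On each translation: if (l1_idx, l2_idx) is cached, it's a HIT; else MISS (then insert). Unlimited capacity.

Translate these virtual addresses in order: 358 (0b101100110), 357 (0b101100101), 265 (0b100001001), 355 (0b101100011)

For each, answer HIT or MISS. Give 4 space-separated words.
Answer: MISS HIT MISS HIT

Derivation:
vaddr=358: (5,2) not in TLB -> MISS, insert
vaddr=357: (5,2) in TLB -> HIT
vaddr=265: (4,0) not in TLB -> MISS, insert
vaddr=355: (5,2) in TLB -> HIT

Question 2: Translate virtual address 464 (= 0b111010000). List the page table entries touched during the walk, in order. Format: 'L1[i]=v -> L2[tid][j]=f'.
Answer: L1[7]=1 -> L2[1][1]=83

Derivation:
vaddr = 464 = 0b111010000
Split: l1_idx=7, l2_idx=1, offset=0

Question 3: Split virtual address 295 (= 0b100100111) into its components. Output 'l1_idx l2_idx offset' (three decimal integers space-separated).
Answer: 4 2 7

Derivation:
vaddr = 295 = 0b100100111
  top 3 bits -> l1_idx = 4
  next 2 bits -> l2_idx = 2
  bottom 4 bits -> offset = 7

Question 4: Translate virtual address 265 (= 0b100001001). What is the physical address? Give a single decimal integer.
vaddr = 265 = 0b100001001
Split: l1_idx=4, l2_idx=0, offset=9
L1[4] = 3
L2[3][0] = 8
paddr = 8 * 16 + 9 = 137

Answer: 137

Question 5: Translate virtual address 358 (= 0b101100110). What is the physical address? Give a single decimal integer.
Answer: 1062

Derivation:
vaddr = 358 = 0b101100110
Split: l1_idx=5, l2_idx=2, offset=6
L1[5] = 0
L2[0][2] = 66
paddr = 66 * 16 + 6 = 1062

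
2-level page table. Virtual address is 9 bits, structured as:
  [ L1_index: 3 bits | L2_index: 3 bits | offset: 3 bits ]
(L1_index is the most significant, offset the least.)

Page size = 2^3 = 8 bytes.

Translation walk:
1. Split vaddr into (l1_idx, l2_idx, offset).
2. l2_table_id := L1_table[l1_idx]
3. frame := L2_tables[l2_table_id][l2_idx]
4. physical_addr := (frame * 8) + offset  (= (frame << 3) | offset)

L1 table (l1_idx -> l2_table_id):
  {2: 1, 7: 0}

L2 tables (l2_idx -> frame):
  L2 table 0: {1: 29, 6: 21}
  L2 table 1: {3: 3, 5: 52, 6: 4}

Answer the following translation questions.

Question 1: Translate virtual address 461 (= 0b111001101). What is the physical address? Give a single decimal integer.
vaddr = 461 = 0b111001101
Split: l1_idx=7, l2_idx=1, offset=5
L1[7] = 0
L2[0][1] = 29
paddr = 29 * 8 + 5 = 237

Answer: 237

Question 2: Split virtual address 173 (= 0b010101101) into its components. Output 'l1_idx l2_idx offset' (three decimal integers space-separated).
vaddr = 173 = 0b010101101
  top 3 bits -> l1_idx = 2
  next 3 bits -> l2_idx = 5
  bottom 3 bits -> offset = 5

Answer: 2 5 5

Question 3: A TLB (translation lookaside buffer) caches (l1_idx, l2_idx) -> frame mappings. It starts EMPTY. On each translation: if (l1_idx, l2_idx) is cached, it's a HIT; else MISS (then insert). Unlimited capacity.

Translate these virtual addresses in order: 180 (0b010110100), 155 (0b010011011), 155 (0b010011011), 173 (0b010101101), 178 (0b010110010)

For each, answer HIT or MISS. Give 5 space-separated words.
Answer: MISS MISS HIT MISS HIT

Derivation:
vaddr=180: (2,6) not in TLB -> MISS, insert
vaddr=155: (2,3) not in TLB -> MISS, insert
vaddr=155: (2,3) in TLB -> HIT
vaddr=173: (2,5) not in TLB -> MISS, insert
vaddr=178: (2,6) in TLB -> HIT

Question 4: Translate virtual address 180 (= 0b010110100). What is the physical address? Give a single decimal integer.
Answer: 36

Derivation:
vaddr = 180 = 0b010110100
Split: l1_idx=2, l2_idx=6, offset=4
L1[2] = 1
L2[1][6] = 4
paddr = 4 * 8 + 4 = 36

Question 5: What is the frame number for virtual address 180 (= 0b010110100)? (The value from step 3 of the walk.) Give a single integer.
Answer: 4

Derivation:
vaddr = 180: l1_idx=2, l2_idx=6
L1[2] = 1; L2[1][6] = 4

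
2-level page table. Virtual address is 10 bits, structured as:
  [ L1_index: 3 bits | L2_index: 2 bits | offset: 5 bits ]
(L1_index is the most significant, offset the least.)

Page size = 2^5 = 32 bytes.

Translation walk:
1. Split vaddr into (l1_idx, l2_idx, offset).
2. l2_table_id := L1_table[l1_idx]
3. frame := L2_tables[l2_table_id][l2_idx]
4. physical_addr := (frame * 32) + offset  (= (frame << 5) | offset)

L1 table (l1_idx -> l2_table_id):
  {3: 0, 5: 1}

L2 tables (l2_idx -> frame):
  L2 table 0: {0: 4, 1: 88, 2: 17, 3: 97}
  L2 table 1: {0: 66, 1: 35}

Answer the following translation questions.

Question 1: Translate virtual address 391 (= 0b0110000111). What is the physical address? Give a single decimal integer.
vaddr = 391 = 0b0110000111
Split: l1_idx=3, l2_idx=0, offset=7
L1[3] = 0
L2[0][0] = 4
paddr = 4 * 32 + 7 = 135

Answer: 135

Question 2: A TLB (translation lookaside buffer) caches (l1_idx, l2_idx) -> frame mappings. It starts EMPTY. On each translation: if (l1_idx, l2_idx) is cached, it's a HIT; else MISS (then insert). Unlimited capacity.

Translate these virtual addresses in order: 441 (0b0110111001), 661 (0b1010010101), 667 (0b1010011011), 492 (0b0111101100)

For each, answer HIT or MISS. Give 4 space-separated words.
Answer: MISS MISS HIT MISS

Derivation:
vaddr=441: (3,1) not in TLB -> MISS, insert
vaddr=661: (5,0) not in TLB -> MISS, insert
vaddr=667: (5,0) in TLB -> HIT
vaddr=492: (3,3) not in TLB -> MISS, insert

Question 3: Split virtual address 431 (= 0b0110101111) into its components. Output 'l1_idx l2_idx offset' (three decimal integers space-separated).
vaddr = 431 = 0b0110101111
  top 3 bits -> l1_idx = 3
  next 2 bits -> l2_idx = 1
  bottom 5 bits -> offset = 15

Answer: 3 1 15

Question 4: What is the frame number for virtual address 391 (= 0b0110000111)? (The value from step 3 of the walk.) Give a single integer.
Answer: 4

Derivation:
vaddr = 391: l1_idx=3, l2_idx=0
L1[3] = 0; L2[0][0] = 4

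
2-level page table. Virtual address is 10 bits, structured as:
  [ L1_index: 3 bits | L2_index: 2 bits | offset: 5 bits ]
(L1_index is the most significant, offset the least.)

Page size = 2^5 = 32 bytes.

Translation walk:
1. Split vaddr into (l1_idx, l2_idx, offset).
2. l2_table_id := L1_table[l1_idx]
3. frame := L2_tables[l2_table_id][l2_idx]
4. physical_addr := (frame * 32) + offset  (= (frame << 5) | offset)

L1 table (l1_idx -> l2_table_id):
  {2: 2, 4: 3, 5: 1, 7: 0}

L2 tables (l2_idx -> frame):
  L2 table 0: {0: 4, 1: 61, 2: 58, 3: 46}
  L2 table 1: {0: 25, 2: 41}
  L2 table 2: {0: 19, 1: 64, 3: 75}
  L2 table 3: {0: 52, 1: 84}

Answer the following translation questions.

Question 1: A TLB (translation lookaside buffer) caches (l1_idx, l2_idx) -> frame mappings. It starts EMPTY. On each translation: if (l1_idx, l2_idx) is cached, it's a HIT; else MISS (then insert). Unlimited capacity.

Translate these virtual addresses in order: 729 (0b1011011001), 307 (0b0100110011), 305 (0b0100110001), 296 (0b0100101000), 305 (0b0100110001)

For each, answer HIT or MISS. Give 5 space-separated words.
vaddr=729: (5,2) not in TLB -> MISS, insert
vaddr=307: (2,1) not in TLB -> MISS, insert
vaddr=305: (2,1) in TLB -> HIT
vaddr=296: (2,1) in TLB -> HIT
vaddr=305: (2,1) in TLB -> HIT

Answer: MISS MISS HIT HIT HIT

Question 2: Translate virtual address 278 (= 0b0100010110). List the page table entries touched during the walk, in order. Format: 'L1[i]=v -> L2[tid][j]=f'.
Answer: L1[2]=2 -> L2[2][0]=19

Derivation:
vaddr = 278 = 0b0100010110
Split: l1_idx=2, l2_idx=0, offset=22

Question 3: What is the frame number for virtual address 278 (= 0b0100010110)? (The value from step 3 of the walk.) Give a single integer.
vaddr = 278: l1_idx=2, l2_idx=0
L1[2] = 2; L2[2][0] = 19

Answer: 19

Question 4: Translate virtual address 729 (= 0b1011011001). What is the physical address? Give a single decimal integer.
vaddr = 729 = 0b1011011001
Split: l1_idx=5, l2_idx=2, offset=25
L1[5] = 1
L2[1][2] = 41
paddr = 41 * 32 + 25 = 1337

Answer: 1337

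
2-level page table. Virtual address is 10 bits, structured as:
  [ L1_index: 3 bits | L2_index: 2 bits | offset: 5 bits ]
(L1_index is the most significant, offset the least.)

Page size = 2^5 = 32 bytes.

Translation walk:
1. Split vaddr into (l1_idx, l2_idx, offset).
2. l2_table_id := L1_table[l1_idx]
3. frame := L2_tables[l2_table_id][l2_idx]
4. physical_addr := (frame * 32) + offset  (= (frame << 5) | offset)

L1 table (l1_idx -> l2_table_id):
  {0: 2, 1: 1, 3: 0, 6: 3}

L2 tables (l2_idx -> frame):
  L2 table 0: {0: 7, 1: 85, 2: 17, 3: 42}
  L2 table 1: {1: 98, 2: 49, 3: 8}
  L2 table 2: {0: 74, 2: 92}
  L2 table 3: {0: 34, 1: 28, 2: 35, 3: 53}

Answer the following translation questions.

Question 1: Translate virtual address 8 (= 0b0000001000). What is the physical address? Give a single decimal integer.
vaddr = 8 = 0b0000001000
Split: l1_idx=0, l2_idx=0, offset=8
L1[0] = 2
L2[2][0] = 74
paddr = 74 * 32 + 8 = 2376

Answer: 2376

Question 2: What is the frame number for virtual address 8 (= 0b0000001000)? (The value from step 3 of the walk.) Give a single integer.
Answer: 74

Derivation:
vaddr = 8: l1_idx=0, l2_idx=0
L1[0] = 2; L2[2][0] = 74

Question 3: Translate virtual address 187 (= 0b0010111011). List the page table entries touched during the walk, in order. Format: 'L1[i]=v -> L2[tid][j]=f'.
Answer: L1[1]=1 -> L2[1][1]=98

Derivation:
vaddr = 187 = 0b0010111011
Split: l1_idx=1, l2_idx=1, offset=27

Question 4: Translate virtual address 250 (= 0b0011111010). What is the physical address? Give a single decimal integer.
Answer: 282

Derivation:
vaddr = 250 = 0b0011111010
Split: l1_idx=1, l2_idx=3, offset=26
L1[1] = 1
L2[1][3] = 8
paddr = 8 * 32 + 26 = 282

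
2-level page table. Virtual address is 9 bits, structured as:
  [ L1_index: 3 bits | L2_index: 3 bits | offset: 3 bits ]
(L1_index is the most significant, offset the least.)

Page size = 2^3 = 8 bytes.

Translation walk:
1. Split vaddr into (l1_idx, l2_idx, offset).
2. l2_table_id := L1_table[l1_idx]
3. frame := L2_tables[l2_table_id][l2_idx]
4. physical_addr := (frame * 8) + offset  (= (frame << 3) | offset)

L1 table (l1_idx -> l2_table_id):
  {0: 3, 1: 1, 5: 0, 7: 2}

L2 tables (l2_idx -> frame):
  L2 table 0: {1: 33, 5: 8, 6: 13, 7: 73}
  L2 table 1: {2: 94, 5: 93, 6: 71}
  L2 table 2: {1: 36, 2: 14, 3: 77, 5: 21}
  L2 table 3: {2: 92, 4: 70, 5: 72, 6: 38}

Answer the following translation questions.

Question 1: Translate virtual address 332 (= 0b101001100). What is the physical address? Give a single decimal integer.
vaddr = 332 = 0b101001100
Split: l1_idx=5, l2_idx=1, offset=4
L1[5] = 0
L2[0][1] = 33
paddr = 33 * 8 + 4 = 268

Answer: 268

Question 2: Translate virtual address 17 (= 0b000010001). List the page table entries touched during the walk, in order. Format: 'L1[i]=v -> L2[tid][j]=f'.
vaddr = 17 = 0b000010001
Split: l1_idx=0, l2_idx=2, offset=1

Answer: L1[0]=3 -> L2[3][2]=92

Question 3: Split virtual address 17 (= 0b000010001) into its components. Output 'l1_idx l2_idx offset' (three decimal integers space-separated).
Answer: 0 2 1

Derivation:
vaddr = 17 = 0b000010001
  top 3 bits -> l1_idx = 0
  next 3 bits -> l2_idx = 2
  bottom 3 bits -> offset = 1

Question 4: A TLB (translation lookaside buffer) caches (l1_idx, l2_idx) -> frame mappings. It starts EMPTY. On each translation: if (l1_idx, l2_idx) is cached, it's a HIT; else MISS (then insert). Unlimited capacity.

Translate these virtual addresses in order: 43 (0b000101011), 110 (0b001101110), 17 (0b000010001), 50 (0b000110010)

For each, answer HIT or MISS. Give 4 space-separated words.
vaddr=43: (0,5) not in TLB -> MISS, insert
vaddr=110: (1,5) not in TLB -> MISS, insert
vaddr=17: (0,2) not in TLB -> MISS, insert
vaddr=50: (0,6) not in TLB -> MISS, insert

Answer: MISS MISS MISS MISS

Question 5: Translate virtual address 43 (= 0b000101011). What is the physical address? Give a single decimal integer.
vaddr = 43 = 0b000101011
Split: l1_idx=0, l2_idx=5, offset=3
L1[0] = 3
L2[3][5] = 72
paddr = 72 * 8 + 3 = 579

Answer: 579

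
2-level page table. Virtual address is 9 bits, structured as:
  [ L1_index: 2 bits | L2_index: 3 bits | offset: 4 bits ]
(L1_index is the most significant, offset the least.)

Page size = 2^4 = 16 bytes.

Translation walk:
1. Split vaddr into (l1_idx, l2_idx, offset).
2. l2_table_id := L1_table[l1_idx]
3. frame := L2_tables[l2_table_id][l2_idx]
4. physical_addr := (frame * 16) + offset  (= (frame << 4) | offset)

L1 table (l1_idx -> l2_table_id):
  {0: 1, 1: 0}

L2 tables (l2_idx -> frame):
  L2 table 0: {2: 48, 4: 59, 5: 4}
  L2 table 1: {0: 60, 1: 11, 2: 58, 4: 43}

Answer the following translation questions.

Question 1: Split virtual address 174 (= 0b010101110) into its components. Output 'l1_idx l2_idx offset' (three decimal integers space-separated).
vaddr = 174 = 0b010101110
  top 2 bits -> l1_idx = 1
  next 3 bits -> l2_idx = 2
  bottom 4 bits -> offset = 14

Answer: 1 2 14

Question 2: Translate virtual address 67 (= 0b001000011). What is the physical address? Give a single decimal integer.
vaddr = 67 = 0b001000011
Split: l1_idx=0, l2_idx=4, offset=3
L1[0] = 1
L2[1][4] = 43
paddr = 43 * 16 + 3 = 691

Answer: 691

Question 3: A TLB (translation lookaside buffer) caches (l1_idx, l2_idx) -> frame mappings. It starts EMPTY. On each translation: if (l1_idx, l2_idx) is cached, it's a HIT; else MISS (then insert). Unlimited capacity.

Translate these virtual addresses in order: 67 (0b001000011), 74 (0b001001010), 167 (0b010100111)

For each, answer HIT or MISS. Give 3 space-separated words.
Answer: MISS HIT MISS

Derivation:
vaddr=67: (0,4) not in TLB -> MISS, insert
vaddr=74: (0,4) in TLB -> HIT
vaddr=167: (1,2) not in TLB -> MISS, insert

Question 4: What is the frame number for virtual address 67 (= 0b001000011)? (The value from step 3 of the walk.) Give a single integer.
vaddr = 67: l1_idx=0, l2_idx=4
L1[0] = 1; L2[1][4] = 43

Answer: 43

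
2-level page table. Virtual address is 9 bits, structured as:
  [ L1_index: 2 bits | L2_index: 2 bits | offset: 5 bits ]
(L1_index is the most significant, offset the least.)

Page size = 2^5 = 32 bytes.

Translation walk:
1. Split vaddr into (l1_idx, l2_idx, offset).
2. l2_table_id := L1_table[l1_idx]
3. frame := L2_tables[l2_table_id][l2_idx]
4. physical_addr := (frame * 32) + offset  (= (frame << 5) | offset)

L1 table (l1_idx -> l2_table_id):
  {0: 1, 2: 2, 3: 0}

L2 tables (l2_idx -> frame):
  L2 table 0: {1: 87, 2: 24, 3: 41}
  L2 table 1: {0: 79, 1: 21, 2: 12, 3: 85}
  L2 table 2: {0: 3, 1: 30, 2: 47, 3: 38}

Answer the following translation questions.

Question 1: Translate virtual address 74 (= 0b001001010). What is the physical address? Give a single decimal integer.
Answer: 394

Derivation:
vaddr = 74 = 0b001001010
Split: l1_idx=0, l2_idx=2, offset=10
L1[0] = 1
L2[1][2] = 12
paddr = 12 * 32 + 10 = 394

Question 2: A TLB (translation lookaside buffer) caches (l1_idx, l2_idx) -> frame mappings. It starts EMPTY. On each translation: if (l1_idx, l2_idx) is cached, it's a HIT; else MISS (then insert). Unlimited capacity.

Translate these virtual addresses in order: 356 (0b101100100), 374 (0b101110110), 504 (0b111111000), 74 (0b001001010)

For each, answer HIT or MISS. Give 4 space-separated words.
vaddr=356: (2,3) not in TLB -> MISS, insert
vaddr=374: (2,3) in TLB -> HIT
vaddr=504: (3,3) not in TLB -> MISS, insert
vaddr=74: (0,2) not in TLB -> MISS, insert

Answer: MISS HIT MISS MISS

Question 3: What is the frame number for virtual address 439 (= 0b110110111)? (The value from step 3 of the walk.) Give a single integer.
vaddr = 439: l1_idx=3, l2_idx=1
L1[3] = 0; L2[0][1] = 87

Answer: 87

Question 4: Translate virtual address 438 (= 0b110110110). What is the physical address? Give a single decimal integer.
vaddr = 438 = 0b110110110
Split: l1_idx=3, l2_idx=1, offset=22
L1[3] = 0
L2[0][1] = 87
paddr = 87 * 32 + 22 = 2806

Answer: 2806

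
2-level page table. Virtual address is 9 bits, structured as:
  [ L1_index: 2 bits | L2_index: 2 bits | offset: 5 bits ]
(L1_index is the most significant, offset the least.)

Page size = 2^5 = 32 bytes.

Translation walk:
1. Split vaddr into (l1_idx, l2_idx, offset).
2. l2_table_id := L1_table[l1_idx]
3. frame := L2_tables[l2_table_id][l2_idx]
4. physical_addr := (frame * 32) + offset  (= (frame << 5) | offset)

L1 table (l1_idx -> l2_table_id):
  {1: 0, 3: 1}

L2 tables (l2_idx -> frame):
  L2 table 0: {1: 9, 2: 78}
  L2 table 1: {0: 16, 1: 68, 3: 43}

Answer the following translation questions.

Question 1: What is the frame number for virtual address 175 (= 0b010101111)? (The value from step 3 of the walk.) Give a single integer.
Answer: 9

Derivation:
vaddr = 175: l1_idx=1, l2_idx=1
L1[1] = 0; L2[0][1] = 9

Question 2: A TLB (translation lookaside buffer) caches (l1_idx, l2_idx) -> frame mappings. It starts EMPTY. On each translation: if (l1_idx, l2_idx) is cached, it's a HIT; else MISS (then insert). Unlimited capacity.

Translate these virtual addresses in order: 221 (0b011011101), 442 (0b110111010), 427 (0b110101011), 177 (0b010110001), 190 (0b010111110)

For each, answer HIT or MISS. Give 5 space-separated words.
vaddr=221: (1,2) not in TLB -> MISS, insert
vaddr=442: (3,1) not in TLB -> MISS, insert
vaddr=427: (3,1) in TLB -> HIT
vaddr=177: (1,1) not in TLB -> MISS, insert
vaddr=190: (1,1) in TLB -> HIT

Answer: MISS MISS HIT MISS HIT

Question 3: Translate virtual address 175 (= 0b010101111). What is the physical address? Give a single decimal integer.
vaddr = 175 = 0b010101111
Split: l1_idx=1, l2_idx=1, offset=15
L1[1] = 0
L2[0][1] = 9
paddr = 9 * 32 + 15 = 303

Answer: 303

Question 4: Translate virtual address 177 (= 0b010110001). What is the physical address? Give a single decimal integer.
Answer: 305

Derivation:
vaddr = 177 = 0b010110001
Split: l1_idx=1, l2_idx=1, offset=17
L1[1] = 0
L2[0][1] = 9
paddr = 9 * 32 + 17 = 305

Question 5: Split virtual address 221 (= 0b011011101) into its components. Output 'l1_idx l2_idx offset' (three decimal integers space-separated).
Answer: 1 2 29

Derivation:
vaddr = 221 = 0b011011101
  top 2 bits -> l1_idx = 1
  next 2 bits -> l2_idx = 2
  bottom 5 bits -> offset = 29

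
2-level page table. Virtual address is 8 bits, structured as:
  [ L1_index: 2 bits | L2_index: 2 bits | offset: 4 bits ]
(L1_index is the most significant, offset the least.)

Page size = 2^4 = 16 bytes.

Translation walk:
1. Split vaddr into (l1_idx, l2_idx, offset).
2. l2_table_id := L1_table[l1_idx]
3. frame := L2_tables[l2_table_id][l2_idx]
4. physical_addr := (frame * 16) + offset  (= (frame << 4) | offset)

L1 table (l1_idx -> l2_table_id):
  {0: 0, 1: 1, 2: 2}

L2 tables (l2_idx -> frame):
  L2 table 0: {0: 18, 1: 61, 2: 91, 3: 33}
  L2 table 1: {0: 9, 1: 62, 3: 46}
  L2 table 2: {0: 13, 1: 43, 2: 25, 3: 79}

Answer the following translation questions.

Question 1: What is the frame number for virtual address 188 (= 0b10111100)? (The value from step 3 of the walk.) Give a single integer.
Answer: 79

Derivation:
vaddr = 188: l1_idx=2, l2_idx=3
L1[2] = 2; L2[2][3] = 79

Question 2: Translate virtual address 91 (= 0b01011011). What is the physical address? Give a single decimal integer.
Answer: 1003

Derivation:
vaddr = 91 = 0b01011011
Split: l1_idx=1, l2_idx=1, offset=11
L1[1] = 1
L2[1][1] = 62
paddr = 62 * 16 + 11 = 1003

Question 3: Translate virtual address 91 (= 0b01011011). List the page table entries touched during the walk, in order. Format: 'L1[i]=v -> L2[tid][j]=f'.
vaddr = 91 = 0b01011011
Split: l1_idx=1, l2_idx=1, offset=11

Answer: L1[1]=1 -> L2[1][1]=62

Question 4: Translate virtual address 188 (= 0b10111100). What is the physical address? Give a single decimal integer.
vaddr = 188 = 0b10111100
Split: l1_idx=2, l2_idx=3, offset=12
L1[2] = 2
L2[2][3] = 79
paddr = 79 * 16 + 12 = 1276

Answer: 1276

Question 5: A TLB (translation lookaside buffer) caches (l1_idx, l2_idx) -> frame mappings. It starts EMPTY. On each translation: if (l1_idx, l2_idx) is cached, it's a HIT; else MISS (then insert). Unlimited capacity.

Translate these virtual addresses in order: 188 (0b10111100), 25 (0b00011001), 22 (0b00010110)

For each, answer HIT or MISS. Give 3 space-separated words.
vaddr=188: (2,3) not in TLB -> MISS, insert
vaddr=25: (0,1) not in TLB -> MISS, insert
vaddr=22: (0,1) in TLB -> HIT

Answer: MISS MISS HIT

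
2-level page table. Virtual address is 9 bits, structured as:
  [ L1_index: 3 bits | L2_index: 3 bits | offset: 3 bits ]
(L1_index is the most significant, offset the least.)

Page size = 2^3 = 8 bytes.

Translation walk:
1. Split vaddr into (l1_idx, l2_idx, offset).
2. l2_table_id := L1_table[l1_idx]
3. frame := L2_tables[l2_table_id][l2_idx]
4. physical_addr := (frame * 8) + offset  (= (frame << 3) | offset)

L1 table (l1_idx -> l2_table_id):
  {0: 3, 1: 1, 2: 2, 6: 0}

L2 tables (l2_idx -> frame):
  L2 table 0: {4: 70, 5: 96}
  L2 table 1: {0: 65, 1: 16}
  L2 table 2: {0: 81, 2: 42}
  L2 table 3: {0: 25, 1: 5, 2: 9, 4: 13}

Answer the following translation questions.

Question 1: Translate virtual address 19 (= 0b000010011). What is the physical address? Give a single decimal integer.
Answer: 75

Derivation:
vaddr = 19 = 0b000010011
Split: l1_idx=0, l2_idx=2, offset=3
L1[0] = 3
L2[3][2] = 9
paddr = 9 * 8 + 3 = 75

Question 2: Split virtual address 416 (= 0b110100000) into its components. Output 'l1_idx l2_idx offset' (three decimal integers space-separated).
vaddr = 416 = 0b110100000
  top 3 bits -> l1_idx = 6
  next 3 bits -> l2_idx = 4
  bottom 3 bits -> offset = 0

Answer: 6 4 0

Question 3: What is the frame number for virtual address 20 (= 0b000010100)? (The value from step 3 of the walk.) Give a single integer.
Answer: 9

Derivation:
vaddr = 20: l1_idx=0, l2_idx=2
L1[0] = 3; L2[3][2] = 9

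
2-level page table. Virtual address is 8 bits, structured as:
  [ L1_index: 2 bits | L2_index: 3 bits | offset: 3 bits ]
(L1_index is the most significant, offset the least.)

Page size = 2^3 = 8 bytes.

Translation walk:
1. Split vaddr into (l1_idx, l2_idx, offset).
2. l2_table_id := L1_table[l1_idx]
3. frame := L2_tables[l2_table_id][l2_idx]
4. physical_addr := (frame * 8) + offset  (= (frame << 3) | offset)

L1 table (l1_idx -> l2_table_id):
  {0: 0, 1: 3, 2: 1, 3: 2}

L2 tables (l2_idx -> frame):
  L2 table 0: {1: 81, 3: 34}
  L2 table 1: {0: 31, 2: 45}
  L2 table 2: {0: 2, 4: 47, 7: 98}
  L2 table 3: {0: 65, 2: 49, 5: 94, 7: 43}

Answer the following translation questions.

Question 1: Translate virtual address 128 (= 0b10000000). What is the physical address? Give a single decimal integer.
Answer: 248

Derivation:
vaddr = 128 = 0b10000000
Split: l1_idx=2, l2_idx=0, offset=0
L1[2] = 1
L2[1][0] = 31
paddr = 31 * 8 + 0 = 248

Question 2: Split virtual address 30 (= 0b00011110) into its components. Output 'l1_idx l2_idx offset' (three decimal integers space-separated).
Answer: 0 3 6

Derivation:
vaddr = 30 = 0b00011110
  top 2 bits -> l1_idx = 0
  next 3 bits -> l2_idx = 3
  bottom 3 bits -> offset = 6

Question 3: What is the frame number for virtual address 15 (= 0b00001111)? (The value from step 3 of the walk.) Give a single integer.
vaddr = 15: l1_idx=0, l2_idx=1
L1[0] = 0; L2[0][1] = 81

Answer: 81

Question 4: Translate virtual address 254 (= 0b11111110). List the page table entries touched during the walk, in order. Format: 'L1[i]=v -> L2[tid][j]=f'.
Answer: L1[3]=2 -> L2[2][7]=98

Derivation:
vaddr = 254 = 0b11111110
Split: l1_idx=3, l2_idx=7, offset=6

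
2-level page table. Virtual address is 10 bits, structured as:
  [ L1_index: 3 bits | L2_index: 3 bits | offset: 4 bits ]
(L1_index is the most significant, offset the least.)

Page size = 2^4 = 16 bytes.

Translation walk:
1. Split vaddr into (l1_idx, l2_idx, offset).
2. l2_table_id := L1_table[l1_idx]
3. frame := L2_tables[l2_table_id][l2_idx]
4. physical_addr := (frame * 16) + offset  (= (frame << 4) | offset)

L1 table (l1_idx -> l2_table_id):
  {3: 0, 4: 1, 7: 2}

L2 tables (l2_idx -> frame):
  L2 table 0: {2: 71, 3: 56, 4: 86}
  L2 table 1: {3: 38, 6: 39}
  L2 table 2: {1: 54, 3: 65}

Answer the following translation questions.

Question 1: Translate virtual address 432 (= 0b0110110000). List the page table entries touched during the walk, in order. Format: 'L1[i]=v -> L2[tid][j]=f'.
Answer: L1[3]=0 -> L2[0][3]=56

Derivation:
vaddr = 432 = 0b0110110000
Split: l1_idx=3, l2_idx=3, offset=0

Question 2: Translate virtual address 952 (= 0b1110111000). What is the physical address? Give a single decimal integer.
vaddr = 952 = 0b1110111000
Split: l1_idx=7, l2_idx=3, offset=8
L1[7] = 2
L2[2][3] = 65
paddr = 65 * 16 + 8 = 1048

Answer: 1048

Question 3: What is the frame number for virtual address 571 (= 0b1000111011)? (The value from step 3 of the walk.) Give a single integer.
vaddr = 571: l1_idx=4, l2_idx=3
L1[4] = 1; L2[1][3] = 38

Answer: 38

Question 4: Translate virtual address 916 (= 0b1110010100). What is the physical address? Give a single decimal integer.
Answer: 868

Derivation:
vaddr = 916 = 0b1110010100
Split: l1_idx=7, l2_idx=1, offset=4
L1[7] = 2
L2[2][1] = 54
paddr = 54 * 16 + 4 = 868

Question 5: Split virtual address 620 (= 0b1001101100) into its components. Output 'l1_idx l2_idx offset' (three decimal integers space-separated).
vaddr = 620 = 0b1001101100
  top 3 bits -> l1_idx = 4
  next 3 bits -> l2_idx = 6
  bottom 4 bits -> offset = 12

Answer: 4 6 12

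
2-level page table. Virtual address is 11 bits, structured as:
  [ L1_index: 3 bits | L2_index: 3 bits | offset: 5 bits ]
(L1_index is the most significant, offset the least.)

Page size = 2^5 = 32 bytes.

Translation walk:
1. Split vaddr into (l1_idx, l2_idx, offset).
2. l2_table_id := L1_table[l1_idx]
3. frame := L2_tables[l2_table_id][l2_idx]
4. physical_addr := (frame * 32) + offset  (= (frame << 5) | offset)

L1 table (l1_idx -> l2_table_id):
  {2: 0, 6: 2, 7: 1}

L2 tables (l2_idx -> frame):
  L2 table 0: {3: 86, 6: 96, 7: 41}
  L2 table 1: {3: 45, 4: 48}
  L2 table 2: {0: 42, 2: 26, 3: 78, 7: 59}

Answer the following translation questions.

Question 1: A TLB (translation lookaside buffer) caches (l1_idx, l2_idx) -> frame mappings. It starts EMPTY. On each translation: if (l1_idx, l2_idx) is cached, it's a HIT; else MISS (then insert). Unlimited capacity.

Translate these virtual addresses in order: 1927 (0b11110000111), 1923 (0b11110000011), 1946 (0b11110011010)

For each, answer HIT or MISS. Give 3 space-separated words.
Answer: MISS HIT HIT

Derivation:
vaddr=1927: (7,4) not in TLB -> MISS, insert
vaddr=1923: (7,4) in TLB -> HIT
vaddr=1946: (7,4) in TLB -> HIT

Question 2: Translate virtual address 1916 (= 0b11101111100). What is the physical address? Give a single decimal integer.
Answer: 1468

Derivation:
vaddr = 1916 = 0b11101111100
Split: l1_idx=7, l2_idx=3, offset=28
L1[7] = 1
L2[1][3] = 45
paddr = 45 * 32 + 28 = 1468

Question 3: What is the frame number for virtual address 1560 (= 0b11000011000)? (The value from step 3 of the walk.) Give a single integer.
Answer: 42

Derivation:
vaddr = 1560: l1_idx=6, l2_idx=0
L1[6] = 2; L2[2][0] = 42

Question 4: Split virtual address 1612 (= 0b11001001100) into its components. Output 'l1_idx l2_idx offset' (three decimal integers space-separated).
Answer: 6 2 12

Derivation:
vaddr = 1612 = 0b11001001100
  top 3 bits -> l1_idx = 6
  next 3 bits -> l2_idx = 2
  bottom 5 bits -> offset = 12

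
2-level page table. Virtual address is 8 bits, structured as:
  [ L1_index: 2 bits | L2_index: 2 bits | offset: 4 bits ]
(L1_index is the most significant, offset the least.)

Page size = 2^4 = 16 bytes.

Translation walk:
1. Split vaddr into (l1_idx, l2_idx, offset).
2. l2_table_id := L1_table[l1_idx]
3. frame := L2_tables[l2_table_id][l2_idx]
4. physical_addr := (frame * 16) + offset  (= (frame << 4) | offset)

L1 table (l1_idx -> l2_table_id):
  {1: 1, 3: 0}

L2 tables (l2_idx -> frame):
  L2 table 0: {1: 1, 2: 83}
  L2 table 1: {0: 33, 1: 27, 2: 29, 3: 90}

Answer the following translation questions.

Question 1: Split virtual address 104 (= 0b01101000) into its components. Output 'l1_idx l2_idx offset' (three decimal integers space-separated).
Answer: 1 2 8

Derivation:
vaddr = 104 = 0b01101000
  top 2 bits -> l1_idx = 1
  next 2 bits -> l2_idx = 2
  bottom 4 bits -> offset = 8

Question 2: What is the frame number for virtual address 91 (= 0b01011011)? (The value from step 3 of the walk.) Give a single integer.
vaddr = 91: l1_idx=1, l2_idx=1
L1[1] = 1; L2[1][1] = 27

Answer: 27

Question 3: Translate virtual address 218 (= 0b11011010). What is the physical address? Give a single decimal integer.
Answer: 26

Derivation:
vaddr = 218 = 0b11011010
Split: l1_idx=3, l2_idx=1, offset=10
L1[3] = 0
L2[0][1] = 1
paddr = 1 * 16 + 10 = 26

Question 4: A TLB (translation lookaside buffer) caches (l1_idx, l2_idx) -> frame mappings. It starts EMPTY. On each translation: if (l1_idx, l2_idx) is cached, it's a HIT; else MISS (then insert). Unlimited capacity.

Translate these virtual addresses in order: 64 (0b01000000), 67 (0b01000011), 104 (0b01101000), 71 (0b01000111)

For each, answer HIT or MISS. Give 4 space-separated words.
Answer: MISS HIT MISS HIT

Derivation:
vaddr=64: (1,0) not in TLB -> MISS, insert
vaddr=67: (1,0) in TLB -> HIT
vaddr=104: (1,2) not in TLB -> MISS, insert
vaddr=71: (1,0) in TLB -> HIT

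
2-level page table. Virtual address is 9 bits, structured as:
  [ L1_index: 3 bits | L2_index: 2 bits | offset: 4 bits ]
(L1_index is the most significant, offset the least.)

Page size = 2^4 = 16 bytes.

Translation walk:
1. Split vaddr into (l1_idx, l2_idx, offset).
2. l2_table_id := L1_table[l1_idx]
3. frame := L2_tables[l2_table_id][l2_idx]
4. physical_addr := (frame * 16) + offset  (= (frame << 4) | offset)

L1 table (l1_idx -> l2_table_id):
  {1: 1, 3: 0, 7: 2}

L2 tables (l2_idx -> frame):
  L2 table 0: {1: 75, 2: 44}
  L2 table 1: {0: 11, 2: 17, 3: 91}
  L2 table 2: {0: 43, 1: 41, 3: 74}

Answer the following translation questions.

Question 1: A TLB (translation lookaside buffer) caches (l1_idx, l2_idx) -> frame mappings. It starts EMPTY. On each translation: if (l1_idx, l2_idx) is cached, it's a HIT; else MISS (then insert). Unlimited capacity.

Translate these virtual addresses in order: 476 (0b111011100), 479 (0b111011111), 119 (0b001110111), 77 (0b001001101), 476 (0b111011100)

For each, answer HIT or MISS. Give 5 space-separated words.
Answer: MISS HIT MISS MISS HIT

Derivation:
vaddr=476: (7,1) not in TLB -> MISS, insert
vaddr=479: (7,1) in TLB -> HIT
vaddr=119: (1,3) not in TLB -> MISS, insert
vaddr=77: (1,0) not in TLB -> MISS, insert
vaddr=476: (7,1) in TLB -> HIT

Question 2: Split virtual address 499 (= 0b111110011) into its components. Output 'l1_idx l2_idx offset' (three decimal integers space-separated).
vaddr = 499 = 0b111110011
  top 3 bits -> l1_idx = 7
  next 2 bits -> l2_idx = 3
  bottom 4 bits -> offset = 3

Answer: 7 3 3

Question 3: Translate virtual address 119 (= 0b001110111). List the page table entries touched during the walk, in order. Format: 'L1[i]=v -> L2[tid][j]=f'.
vaddr = 119 = 0b001110111
Split: l1_idx=1, l2_idx=3, offset=7

Answer: L1[1]=1 -> L2[1][3]=91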